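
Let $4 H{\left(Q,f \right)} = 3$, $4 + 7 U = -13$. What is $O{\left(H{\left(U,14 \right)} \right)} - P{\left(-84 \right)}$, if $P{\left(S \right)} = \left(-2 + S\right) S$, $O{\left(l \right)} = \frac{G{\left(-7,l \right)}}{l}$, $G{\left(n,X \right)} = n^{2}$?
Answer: $- \frac{21476}{3} \approx -7158.7$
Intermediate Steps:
$U = - \frac{17}{7}$ ($U = - \frac{4}{7} + \frac{1}{7} \left(-13\right) = - \frac{4}{7} - \frac{13}{7} = - \frac{17}{7} \approx -2.4286$)
$H{\left(Q,f \right)} = \frac{3}{4}$ ($H{\left(Q,f \right)} = \frac{1}{4} \cdot 3 = \frac{3}{4}$)
$O{\left(l \right)} = \frac{49}{l}$ ($O{\left(l \right)} = \frac{\left(-7\right)^{2}}{l} = \frac{49}{l}$)
$P{\left(S \right)} = S \left(-2 + S\right)$
$O{\left(H{\left(U,14 \right)} \right)} - P{\left(-84 \right)} = \frac{49}{\frac{3}{4}} - - 84 \left(-2 - 84\right) = 49 \cdot \frac{4}{3} - \left(-84\right) \left(-86\right) = \frac{196}{3} - 7224 = - \frac{21476}{3}$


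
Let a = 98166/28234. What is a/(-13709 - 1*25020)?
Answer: -49083/546737293 ≈ -8.9774e-5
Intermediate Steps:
a = 49083/14117 (a = 98166*(1/28234) = 49083/14117 ≈ 3.4769)
a/(-13709 - 1*25020) = 49083/(14117*(-13709 - 1*25020)) = 49083/(14117*(-13709 - 25020)) = (49083/14117)/(-38729) = (49083/14117)*(-1/38729) = -49083/546737293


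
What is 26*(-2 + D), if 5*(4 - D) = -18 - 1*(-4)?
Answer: 624/5 ≈ 124.80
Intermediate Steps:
D = 34/5 (D = 4 - (-18 - 1*(-4))/5 = 4 - (-18 + 4)/5 = 4 - 1/5*(-14) = 4 + 14/5 = 34/5 ≈ 6.8000)
26*(-2 + D) = 26*(-2 + 34/5) = 26*(24/5) = 624/5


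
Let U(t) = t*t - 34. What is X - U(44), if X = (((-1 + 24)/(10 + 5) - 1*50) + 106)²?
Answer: 316819/225 ≈ 1408.1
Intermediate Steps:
U(t) = -34 + t² (U(t) = t² - 34 = -34 + t²)
X = 744769/225 (X = ((23/15 - 50) + 106)² = (-727/15 + 106)² = (863/15)² = 744769/225 ≈ 3310.1)
X - U(44) = 744769/225 - (-34 + 44²) = 744769/225 - (-34 + 1936) = 744769/225 - 1*1902 = 744769/225 - 1902 = 316819/225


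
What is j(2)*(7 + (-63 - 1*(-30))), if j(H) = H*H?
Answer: -104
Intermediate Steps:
j(H) = H²
j(2)*(7 + (-63 - 1*(-30))) = 2²*(7 + (-63 - 1*(-30))) = 4*(7 + (-63 + 30)) = 4*(7 - 33) = 4*(-26) = -104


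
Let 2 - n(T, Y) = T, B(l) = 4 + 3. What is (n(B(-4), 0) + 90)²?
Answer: 7225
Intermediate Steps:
B(l) = 7
n(T, Y) = 2 - T
(n(B(-4), 0) + 90)² = ((2 - 1*7) + 90)² = ((2 - 7) + 90)² = (-5 + 90)² = 85² = 7225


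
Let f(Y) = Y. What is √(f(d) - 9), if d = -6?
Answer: I*√15 ≈ 3.873*I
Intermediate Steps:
√(f(d) - 9) = √(-6 - 9) = √(-15) = I*√15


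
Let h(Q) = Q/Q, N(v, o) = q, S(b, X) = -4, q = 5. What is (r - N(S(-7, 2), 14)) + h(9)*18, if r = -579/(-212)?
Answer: 3335/212 ≈ 15.731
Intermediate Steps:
N(v, o) = 5
h(Q) = 1
r = 579/212 (r = -579*(-1/212) = 579/212 ≈ 2.7311)
(r - N(S(-7, 2), 14)) + h(9)*18 = (579/212 - 1*5) + 1*18 = (579/212 - 5) + 18 = -481/212 + 18 = 3335/212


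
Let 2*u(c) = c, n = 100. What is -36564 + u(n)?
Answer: -36514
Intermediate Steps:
u(c) = c/2
-36564 + u(n) = -36564 + (½)*100 = -36564 + 50 = -36514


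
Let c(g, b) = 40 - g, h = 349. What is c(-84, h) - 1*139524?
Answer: -139400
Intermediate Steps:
c(-84, h) - 1*139524 = (40 - 1*(-84)) - 1*139524 = (40 + 84) - 139524 = 124 - 139524 = -139400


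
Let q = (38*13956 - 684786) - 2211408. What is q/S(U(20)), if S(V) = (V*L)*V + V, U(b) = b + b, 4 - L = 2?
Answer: -131437/180 ≈ -730.21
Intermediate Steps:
L = 2 (L = 4 - 1*2 = 4 - 2 = 2)
U(b) = 2*b
q = -2365866 (q = (530328 - 684786) - 2211408 = -154458 - 2211408 = -2365866)
S(V) = V + 2*V² (S(V) = (V*2)*V + V = (2*V)*V + V = 2*V² + V = V + 2*V²)
q/S(U(20)) = -2365866*1/(40*(1 + 2*(2*20))) = -2365866*1/(40*(1 + 2*40)) = -2365866*1/(40*(1 + 80)) = -2365866/(40*81) = -2365866/3240 = -2365866*1/3240 = -131437/180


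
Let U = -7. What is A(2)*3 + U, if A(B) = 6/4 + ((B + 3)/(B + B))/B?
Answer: -5/8 ≈ -0.62500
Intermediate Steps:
A(B) = 3/2 + (3 + B)/(2*B**2) (A(B) = 6*(1/4) + ((3 + B)/((2*B)))/B = 3/2 + ((3 + B)*(1/(2*B)))/B = 3/2 + ((3 + B)/(2*B))/B = 3/2 + (3 + B)/(2*B**2))
A(2)*3 + U = ((1/2)*(3 + 2 + 3*2**2)/2**2)*3 - 7 = ((1/2)*(1/4)*(3 + 2 + 3*4))*3 - 7 = ((1/2)*(1/4)*(3 + 2 + 12))*3 - 7 = ((1/2)*(1/4)*17)*3 - 7 = (17/8)*3 - 7 = 51/8 - 7 = -5/8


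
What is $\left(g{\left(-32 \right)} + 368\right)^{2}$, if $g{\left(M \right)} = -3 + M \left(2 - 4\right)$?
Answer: $184041$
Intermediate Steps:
$g{\left(M \right)} = -3 - 2 M$ ($g{\left(M \right)} = -3 + M \left(-2\right) = -3 - 2 M$)
$\left(g{\left(-32 \right)} + 368\right)^{2} = \left(\left(-3 - -64\right) + 368\right)^{2} = \left(\left(-3 + 64\right) + 368\right)^{2} = \left(61 + 368\right)^{2} = 429^{2} = 184041$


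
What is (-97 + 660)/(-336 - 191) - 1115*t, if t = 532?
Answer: -312606423/527 ≈ -5.9318e+5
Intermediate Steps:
(-97 + 660)/(-336 - 191) - 1115*t = (-97 + 660)/(-336 - 191) - 1115*532 = 563/(-527) - 593180 = 563*(-1/527) - 593180 = -563/527 - 593180 = -312606423/527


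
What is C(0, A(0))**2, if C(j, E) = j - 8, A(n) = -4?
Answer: 64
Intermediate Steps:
C(j, E) = -8 + j
C(0, A(0))**2 = (-8 + 0)**2 = (-8)**2 = 64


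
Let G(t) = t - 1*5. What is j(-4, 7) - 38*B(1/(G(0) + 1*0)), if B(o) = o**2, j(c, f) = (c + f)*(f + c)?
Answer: 187/25 ≈ 7.4800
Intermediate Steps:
G(t) = -5 + t (G(t) = t - 5 = -5 + t)
j(c, f) = (c + f)**2 (j(c, f) = (c + f)*(c + f) = (c + f)**2)
j(-4, 7) - 38*B(1/(G(0) + 1*0)) = (-4 + 7)**2 - 38/((-5 + 0) + 1*0)**2 = 3**2 - 38/(-5 + 0)**2 = 9 - 38*(1/(-5))**2 = 9 - 38*(-1/5)**2 = 9 - 38*1/25 = 9 - 38/25 = 187/25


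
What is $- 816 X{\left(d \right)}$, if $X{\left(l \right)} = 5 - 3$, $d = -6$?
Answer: $-1632$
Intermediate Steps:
$X{\left(l \right)} = 2$
$- 816 X{\left(d \right)} = \left(-816\right) 2 = -1632$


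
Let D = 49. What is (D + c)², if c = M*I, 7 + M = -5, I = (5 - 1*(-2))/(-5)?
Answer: 108241/25 ≈ 4329.6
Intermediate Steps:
I = -7/5 (I = (5 + 2)*(-⅕) = 7*(-⅕) = -7/5 ≈ -1.4000)
M = -12 (M = -7 - 5 = -12)
c = 84/5 (c = -12*(-7/5) = 84/5 ≈ 16.800)
(D + c)² = (49 + 84/5)² = (329/5)² = 108241/25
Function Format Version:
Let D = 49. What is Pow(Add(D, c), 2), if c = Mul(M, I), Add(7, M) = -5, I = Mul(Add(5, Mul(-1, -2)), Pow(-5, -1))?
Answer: Rational(108241, 25) ≈ 4329.6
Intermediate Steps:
I = Rational(-7, 5) (I = Mul(Add(5, 2), Rational(-1, 5)) = Mul(7, Rational(-1, 5)) = Rational(-7, 5) ≈ -1.4000)
M = -12 (M = Add(-7, -5) = -12)
c = Rational(84, 5) (c = Mul(-12, Rational(-7, 5)) = Rational(84, 5) ≈ 16.800)
Pow(Add(D, c), 2) = Pow(Add(49, Rational(84, 5)), 2) = Pow(Rational(329, 5), 2) = Rational(108241, 25)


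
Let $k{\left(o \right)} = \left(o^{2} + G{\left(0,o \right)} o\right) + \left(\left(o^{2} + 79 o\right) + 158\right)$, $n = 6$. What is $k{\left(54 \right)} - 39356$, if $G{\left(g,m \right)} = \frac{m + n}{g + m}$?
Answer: $-29040$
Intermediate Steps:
$G{\left(g,m \right)} = \frac{6 + m}{g + m}$ ($G{\left(g,m \right)} = \frac{m + 6}{g + m} = \frac{6 + m}{g + m}$)
$k{\left(o \right)} = 164 + 2 o^{2} + 80 o$ ($k{\left(o \right)} = \left(o^{2} + \frac{6 + o}{0 + o} o\right) + \left(\left(o^{2} + 79 o\right) + 158\right) = \left(o^{2} + \frac{6 + o}{o} o\right) + \left(158 + o^{2} + 79 o\right) = \left(o^{2} + \left(6 + o\right)\right) + \left(158 + o^{2} + 79 o\right) = \left(6 + o + o^{2}\right) + \left(158 + o^{2} + 79 o\right) = 164 + 2 o^{2} + 80 o$)
$k{\left(54 \right)} - 39356 = \left(164 + 2 \cdot 54^{2} + 80 \cdot 54\right) - 39356 = \left(164 + 2 \cdot 2916 + 4320\right) - 39356 = \left(164 + 5832 + 4320\right) - 39356 = 10316 - 39356 = -29040$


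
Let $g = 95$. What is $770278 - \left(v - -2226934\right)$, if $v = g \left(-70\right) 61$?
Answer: $-1051006$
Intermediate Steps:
$v = -405650$ ($v = 95 \left(-70\right) 61 = \left(-6650\right) 61 = -405650$)
$770278 - \left(v - -2226934\right) = 770278 - \left(-405650 - -2226934\right) = 770278 - \left(-405650 + 2226934\right) = 770278 - 1821284 = -1051006$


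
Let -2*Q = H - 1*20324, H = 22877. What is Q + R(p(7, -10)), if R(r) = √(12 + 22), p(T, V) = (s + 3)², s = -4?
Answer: -2553/2 + √34 ≈ -1270.7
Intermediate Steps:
p(T, V) = 1 (p(T, V) = (-4 + 3)² = (-1)² = 1)
R(r) = √34
Q = -2553/2 (Q = -(22877 - 1*20324)/2 = -(22877 - 20324)/2 = -½*2553 = -2553/2 ≈ -1276.5)
Q + R(p(7, -10)) = -2553/2 + √34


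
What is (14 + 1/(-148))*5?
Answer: 10355/148 ≈ 69.966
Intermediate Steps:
(14 + 1/(-148))*5 = (14 - 1/148)*5 = (2071/148)*5 = 10355/148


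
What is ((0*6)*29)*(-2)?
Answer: 0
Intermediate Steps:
((0*6)*29)*(-2) = (0*29)*(-2) = 0*(-2) = 0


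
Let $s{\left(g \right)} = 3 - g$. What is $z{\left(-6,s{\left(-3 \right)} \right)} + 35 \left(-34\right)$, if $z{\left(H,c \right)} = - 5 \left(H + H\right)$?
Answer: $-1130$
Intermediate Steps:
$z{\left(H,c \right)} = - 10 H$ ($z{\left(H,c \right)} = - 5 \cdot 2 H = - 10 H$)
$z{\left(-6,s{\left(-3 \right)} \right)} + 35 \left(-34\right) = \left(-10\right) \left(-6\right) + 35 \left(-34\right) = 60 - 1190 = -1130$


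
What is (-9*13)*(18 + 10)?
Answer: -3276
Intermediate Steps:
(-9*13)*(18 + 10) = -117*28 = -3276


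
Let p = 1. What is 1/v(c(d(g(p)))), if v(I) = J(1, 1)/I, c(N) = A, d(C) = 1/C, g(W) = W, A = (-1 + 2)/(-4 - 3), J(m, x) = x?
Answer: -⅐ ≈ -0.14286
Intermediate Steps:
A = -⅐ (A = 1/(-7) = 1*(-⅐) = -⅐ ≈ -0.14286)
d(C) = 1/C
c(N) = -⅐
v(I) = 1/I
1/v(c(d(g(p)))) = 1/(1/(-⅐)) = 1/(-7) = -⅐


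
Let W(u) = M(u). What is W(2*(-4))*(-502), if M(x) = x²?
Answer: -32128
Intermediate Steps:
W(u) = u²
W(2*(-4))*(-502) = (2*(-4))²*(-502) = (-8)²*(-502) = 64*(-502) = -32128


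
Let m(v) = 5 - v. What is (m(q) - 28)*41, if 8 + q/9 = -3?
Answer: 3116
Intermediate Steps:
q = -99 (q = -72 + 9*(-3) = -72 - 27 = -99)
(m(q) - 28)*41 = ((5 - 1*(-99)) - 28)*41 = ((5 + 99) - 28)*41 = (104 - 28)*41 = 76*41 = 3116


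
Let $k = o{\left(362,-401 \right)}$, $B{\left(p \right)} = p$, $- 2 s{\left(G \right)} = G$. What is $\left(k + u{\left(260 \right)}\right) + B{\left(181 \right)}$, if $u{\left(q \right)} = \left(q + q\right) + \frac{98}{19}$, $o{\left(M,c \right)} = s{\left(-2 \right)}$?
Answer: $\frac{13436}{19} \approx 707.16$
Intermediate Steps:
$s{\left(G \right)} = - \frac{G}{2}$
$o{\left(M,c \right)} = 1$ ($o{\left(M,c \right)} = \left(- \frac{1}{2}\right) \left(-2\right) = 1$)
$k = 1$
$u{\left(q \right)} = \frac{98}{19} + 2 q$ ($u{\left(q \right)} = 2 q + 98 \cdot \frac{1}{19} = 2 q + \frac{98}{19} = \frac{98}{19} + 2 q$)
$\left(k + u{\left(260 \right)}\right) + B{\left(181 \right)} = \left(1 + \left(\frac{98}{19} + 2 \cdot 260\right)\right) + 181 = \left(1 + \left(\frac{98}{19} + 520\right)\right) + 181 = \left(1 + \frac{9978}{19}\right) + 181 = \frac{9997}{19} + 181 = \frac{13436}{19}$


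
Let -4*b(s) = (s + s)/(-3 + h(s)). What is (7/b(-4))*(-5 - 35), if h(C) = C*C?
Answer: -1820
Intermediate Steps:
h(C) = C**2
b(s) = -s/(2*(-3 + s**2)) (b(s) = -(s + s)/(4*(-3 + s**2)) = -2*s/(4*(-3 + s**2)) = -s/(2*(-3 + s**2)))
(7/b(-4))*(-5 - 35) = (7/((-1*(-4)/(-6 + 2*(-4)**2))))*(-5 - 35) = (7/((-1*(-4)/(-6 + 2*16))))*(-40) = (7/((-1*(-4)/(-6 + 32))))*(-40) = (7/((-1*(-4)/26)))*(-40) = (7/((-1*(-4)*1/26)))*(-40) = (7/(2/13))*(-40) = (7*(13/2))*(-40) = (91/2)*(-40) = -1820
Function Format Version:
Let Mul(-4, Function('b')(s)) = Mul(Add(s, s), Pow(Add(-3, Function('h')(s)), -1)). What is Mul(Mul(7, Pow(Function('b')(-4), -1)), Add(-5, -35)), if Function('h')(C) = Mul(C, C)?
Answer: -1820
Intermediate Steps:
Function('h')(C) = Pow(C, 2)
Function('b')(s) = Mul(Rational(-1, 2), s, Pow(Add(-3, Pow(s, 2)), -1)) (Function('b')(s) = Mul(Rational(-1, 4), Mul(Add(s, s), Pow(Add(-3, Pow(s, 2)), -1))) = Mul(Rational(-1, 4), Mul(Mul(2, s), Pow(Add(-3, Pow(s, 2)), -1))) = Mul(Rational(-1, 4), Mul(2, s, Pow(Add(-3, Pow(s, 2)), -1))) = Mul(Rational(-1, 2), s, Pow(Add(-3, Pow(s, 2)), -1)))
Mul(Mul(7, Pow(Function('b')(-4), -1)), Add(-5, -35)) = Mul(Mul(7, Pow(Mul(-1, -4, Pow(Add(-6, Mul(2, Pow(-4, 2))), -1)), -1)), Add(-5, -35)) = Mul(Mul(7, Pow(Mul(-1, -4, Pow(Add(-6, Mul(2, 16)), -1)), -1)), -40) = Mul(Mul(7, Pow(Mul(-1, -4, Pow(Add(-6, 32), -1)), -1)), -40) = Mul(Mul(7, Pow(Mul(-1, -4, Pow(26, -1)), -1)), -40) = Mul(Mul(7, Pow(Mul(-1, -4, Rational(1, 26)), -1)), -40) = Mul(Mul(7, Pow(Rational(2, 13), -1)), -40) = Mul(Mul(7, Rational(13, 2)), -40) = Mul(Rational(91, 2), -40) = -1820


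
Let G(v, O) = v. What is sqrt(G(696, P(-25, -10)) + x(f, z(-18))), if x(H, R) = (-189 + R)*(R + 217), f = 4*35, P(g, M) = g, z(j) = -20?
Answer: I*sqrt(40477) ≈ 201.19*I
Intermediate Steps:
f = 140
x(H, R) = (-189 + R)*(217 + R)
sqrt(G(696, P(-25, -10)) + x(f, z(-18))) = sqrt(696 + (-41013 + (-20)**2 + 28*(-20))) = sqrt(696 + (-41013 + 400 - 560)) = sqrt(696 - 41173) = sqrt(-40477) = I*sqrt(40477)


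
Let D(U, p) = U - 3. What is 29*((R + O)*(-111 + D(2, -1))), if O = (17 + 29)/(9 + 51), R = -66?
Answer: 3178168/15 ≈ 2.1188e+5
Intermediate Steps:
D(U, p) = -3 + U
O = 23/30 (O = 46/60 = 46*(1/60) = 23/30 ≈ 0.76667)
29*((R + O)*(-111 + D(2, -1))) = 29*((-66 + 23/30)*(-111 + (-3 + 2))) = 29*(-1957*(-111 - 1)/30) = 29*(-1957/30*(-112)) = 29*(109592/15) = 3178168/15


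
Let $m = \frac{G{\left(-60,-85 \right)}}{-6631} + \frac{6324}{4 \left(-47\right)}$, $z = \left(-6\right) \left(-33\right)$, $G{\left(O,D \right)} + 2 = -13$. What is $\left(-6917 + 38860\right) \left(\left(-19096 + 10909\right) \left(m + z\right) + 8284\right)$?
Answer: $- \frac{13313803495725896}{311657} \approx -4.2719 \cdot 10^{10}$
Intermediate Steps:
$G{\left(O,D \right)} = -15$ ($G{\left(O,D \right)} = -2 - 13 = -15$)
$z = 198$
$m = - \frac{10482906}{311657}$ ($m = - \frac{15}{-6631} + \frac{6324}{4 \left(-47\right)} = \left(-15\right) \left(- \frac{1}{6631}\right) + \frac{6324}{-188} = \frac{15}{6631} + 6324 \left(- \frac{1}{188}\right) = \frac{15}{6631} - \frac{1581}{47} = - \frac{10482906}{311657} \approx -33.636$)
$\left(-6917 + 38860\right) \left(\left(-19096 + 10909\right) \left(m + z\right) + 8284\right) = \left(-6917 + 38860\right) \left(\left(-19096 + 10909\right) \left(- \frac{10482906}{311657} + 198\right) + 8284\right) = 31943 \left(\left(-8187\right) \frac{51225180}{311657} + 8284\right) = 31943 \left(- \frac{419380548660}{311657} + 8284\right) = 31943 \left(- \frac{416798782072}{311657}\right) = - \frac{13313803495725896}{311657}$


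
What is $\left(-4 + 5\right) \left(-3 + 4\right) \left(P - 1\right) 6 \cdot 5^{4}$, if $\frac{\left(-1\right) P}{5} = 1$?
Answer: $-22500$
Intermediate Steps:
$P = -5$ ($P = \left(-5\right) 1 = -5$)
$\left(-4 + 5\right) \left(-3 + 4\right) \left(P - 1\right) 6 \cdot 5^{4} = \left(-4 + 5\right) \left(-3 + 4\right) \left(-5 - 1\right) 6 \cdot 5^{4} = 1 \cdot 1 \left(\left(-6\right) 6\right) 625 = 1 \left(-36\right) 625 = \left(-36\right) 625 = -22500$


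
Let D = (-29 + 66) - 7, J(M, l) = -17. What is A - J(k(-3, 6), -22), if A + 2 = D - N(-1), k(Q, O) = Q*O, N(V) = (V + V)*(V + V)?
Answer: 41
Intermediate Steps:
N(V) = 4*V² (N(V) = (2*V)*(2*V) = 4*V²)
k(Q, O) = O*Q
D = 30 (D = 37 - 7 = 30)
A = 24 (A = -2 + (30 - 4*(-1)²) = -2 + (30 - 4) = -2 + 26 = 24)
A - J(k(-3, 6), -22) = 24 - 1*(-17) = 24 + 17 = 41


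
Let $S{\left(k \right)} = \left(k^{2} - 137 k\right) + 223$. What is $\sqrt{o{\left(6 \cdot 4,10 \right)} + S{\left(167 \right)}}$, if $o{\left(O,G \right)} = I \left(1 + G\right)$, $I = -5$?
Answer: $\sqrt{5178} \approx 71.958$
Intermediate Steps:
$o{\left(O,G \right)} = -5 - 5 G$ ($o{\left(O,G \right)} = - 5 \left(1 + G\right) = -5 - 5 G$)
$S{\left(k \right)} = 223 + k^{2} - 137 k$
$\sqrt{o{\left(6 \cdot 4,10 \right)} + S{\left(167 \right)}} = \sqrt{\left(-5 - 50\right) + \left(223 + 167^{2} - 22879\right)} = \sqrt{\left(-5 - 50\right) + \left(223 + 27889 - 22879\right)} = \sqrt{-55 + 5233} = \sqrt{5178}$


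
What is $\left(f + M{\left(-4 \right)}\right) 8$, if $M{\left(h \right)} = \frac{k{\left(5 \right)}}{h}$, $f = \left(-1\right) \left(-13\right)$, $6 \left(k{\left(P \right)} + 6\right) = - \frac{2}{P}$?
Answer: $\frac{1742}{15} \approx 116.13$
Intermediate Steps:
$k{\left(P \right)} = -6 - \frac{1}{3 P}$ ($k{\left(P \right)} = -6 + \frac{\left(-2\right) \frac{1}{P}}{6} = -6 - \frac{1}{3 P}$)
$f = 13$
$M{\left(h \right)} = - \frac{91}{15 h}$ ($M{\left(h \right)} = \frac{-6 - \frac{1}{3 \cdot 5}}{h} = \frac{-6 - \frac{1}{15}}{h} = - \frac{91}{15 h}$)
$\left(f + M{\left(-4 \right)}\right) 8 = \left(13 - \frac{91}{15 \left(-4\right)}\right) 8 = \left(13 - - \frac{91}{60}\right) 8 = \left(13 + \frac{91}{60}\right) 8 = \frac{871}{60} \cdot 8 = \frac{1742}{15}$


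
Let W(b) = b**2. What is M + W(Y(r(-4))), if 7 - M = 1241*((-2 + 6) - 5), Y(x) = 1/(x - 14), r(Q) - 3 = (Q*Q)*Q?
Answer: 7020001/5625 ≈ 1248.0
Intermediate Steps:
r(Q) = 3 + Q**3 (r(Q) = 3 + (Q*Q)*Q = 3 + Q**2*Q = 3 + Q**3)
Y(x) = 1/(-14 + x)
M = 1248 (M = 7 - 1241*((-2 + 6) - 5) = 7 - 1241*(4 - 5) = 7 - 1241*(-1) = 7 - 1*(-1241) = 7 + 1241 = 1248)
M + W(Y(r(-4))) = 1248 + (1/(-14 + (3 + (-4)**3)))**2 = 1248 + (1/(-14 + (3 - 64)))**2 = 1248 + (1/(-14 - 61))**2 = 1248 + (1/(-75))**2 = 1248 + (-1/75)**2 = 1248 + 1/5625 = 7020001/5625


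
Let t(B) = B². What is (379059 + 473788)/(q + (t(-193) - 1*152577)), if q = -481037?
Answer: -852847/596365 ≈ -1.4301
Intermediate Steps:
(379059 + 473788)/(q + (t(-193) - 1*152577)) = (379059 + 473788)/(-481037 + ((-193)² - 1*152577)) = 852847/(-481037 + (37249 - 152577)) = 852847/(-481037 - 115328) = 852847/(-596365) = 852847*(-1/596365) = -852847/596365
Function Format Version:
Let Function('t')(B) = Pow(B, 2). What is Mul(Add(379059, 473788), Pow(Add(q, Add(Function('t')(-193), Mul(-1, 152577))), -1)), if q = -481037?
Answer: Rational(-852847, 596365) ≈ -1.4301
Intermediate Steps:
Mul(Add(379059, 473788), Pow(Add(q, Add(Function('t')(-193), Mul(-1, 152577))), -1)) = Mul(Add(379059, 473788), Pow(Add(-481037, Add(Pow(-193, 2), Mul(-1, 152577))), -1)) = Mul(852847, Pow(Add(-481037, Add(37249, -152577)), -1)) = Mul(852847, Pow(Add(-481037, -115328), -1)) = Mul(852847, Pow(-596365, -1)) = Mul(852847, Rational(-1, 596365)) = Rational(-852847, 596365)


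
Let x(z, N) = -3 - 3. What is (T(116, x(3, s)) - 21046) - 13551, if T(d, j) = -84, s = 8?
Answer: -34681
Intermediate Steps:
x(z, N) = -6
(T(116, x(3, s)) - 21046) - 13551 = (-84 - 21046) - 13551 = -21130 - 13551 = -34681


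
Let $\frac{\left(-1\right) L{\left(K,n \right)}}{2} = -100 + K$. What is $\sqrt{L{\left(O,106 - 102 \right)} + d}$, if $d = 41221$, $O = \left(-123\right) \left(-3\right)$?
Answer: $\sqrt{40683} \approx 201.7$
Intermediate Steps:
$O = 369$
$L{\left(K,n \right)} = 200 - 2 K$ ($L{\left(K,n \right)} = - 2 \left(-100 + K\right) = 200 - 2 K$)
$\sqrt{L{\left(O,106 - 102 \right)} + d} = \sqrt{\left(200 - 738\right) + 41221} = \sqrt{-538 + 41221} = \sqrt{40683}$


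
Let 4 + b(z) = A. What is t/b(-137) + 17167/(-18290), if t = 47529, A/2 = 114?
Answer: 432730001/2048480 ≈ 211.24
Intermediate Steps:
A = 228 (A = 2*114 = 228)
b(z) = 224 (b(z) = -4 + 228 = 224)
t/b(-137) + 17167/(-18290) = 47529/224 + 17167/(-18290) = 47529*(1/224) + 17167*(-1/18290) = 47529/224 - 17167/18290 = 432730001/2048480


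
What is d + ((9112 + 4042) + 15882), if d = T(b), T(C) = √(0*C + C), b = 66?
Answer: 29036 + √66 ≈ 29044.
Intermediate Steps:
T(C) = √C (T(C) = √(0 + C) = √C)
d = √66 ≈ 8.1240
d + ((9112 + 4042) + 15882) = √66 + ((9112 + 4042) + 15882) = √66 + (13154 + 15882) = √66 + 29036 = 29036 + √66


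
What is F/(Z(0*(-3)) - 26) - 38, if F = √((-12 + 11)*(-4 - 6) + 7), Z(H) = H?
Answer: -38 - √17/26 ≈ -38.159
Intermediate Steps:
F = √17 (F = √(-1*(-10) + 7) = √(10 + 7) = √17 ≈ 4.1231)
F/(Z(0*(-3)) - 26) - 38 = √17/(0*(-3) - 26) - 38 = √17/(0 - 26) - 38 = √17/(-26) - 38 = -√17/26 - 38 = -38 - √17/26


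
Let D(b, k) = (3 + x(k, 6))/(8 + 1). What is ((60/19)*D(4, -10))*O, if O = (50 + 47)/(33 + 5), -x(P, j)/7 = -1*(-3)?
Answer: -5820/361 ≈ -16.122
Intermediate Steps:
x(P, j) = -21 (x(P, j) = -(-7)*(-3) = -7*3 = -21)
O = 97/38 ≈ 2.5526
D(b, k) = -2 (D(b, k) = (3 - 21)/(8 + 1) = -18/9 = -18*⅑ = -2)
((60/19)*D(4, -10))*O = ((60/19)*(-2))*(97/38) = -120/19*97/38 = -5820/361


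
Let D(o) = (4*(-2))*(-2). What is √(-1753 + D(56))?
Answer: 3*I*√193 ≈ 41.677*I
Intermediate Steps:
D(o) = 16 (D(o) = -8*(-2) = 16)
√(-1753 + D(56)) = √(-1753 + 16) = √(-1737) = 3*I*√193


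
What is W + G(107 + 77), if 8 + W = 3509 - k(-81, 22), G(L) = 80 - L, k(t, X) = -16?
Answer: 3413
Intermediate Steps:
W = 3517 (W = -8 + (3509 - 1*(-16)) = -8 + (3509 + 16) = -8 + 3525 = 3517)
W + G(107 + 77) = 3517 + (80 - (107 + 77)) = 3517 + (80 - 1*184) = 3517 + (80 - 184) = 3517 - 104 = 3413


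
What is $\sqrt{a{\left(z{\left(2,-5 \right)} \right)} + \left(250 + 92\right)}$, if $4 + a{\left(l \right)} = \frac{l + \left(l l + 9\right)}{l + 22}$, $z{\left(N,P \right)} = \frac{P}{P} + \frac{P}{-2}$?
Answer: $\frac{5 \sqrt{15674}}{34} \approx 18.411$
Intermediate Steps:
$z{\left(N,P \right)} = 1 - \frac{P}{2}$ ($z{\left(N,P \right)} = 1 + P \left(- \frac{1}{2}\right) = 1 - \frac{P}{2}$)
$a{\left(l \right)} = -4 + \frac{9 + l + l^{2}}{22 + l}$ ($a{\left(l \right)} = -4 + \frac{l + \left(l l + 9\right)}{l + 22} = -4 + \frac{l + \left(l^{2} + 9\right)}{22 + l} = -4 + \frac{l + \left(9 + l^{2}\right)}{22 + l} = -4 + \frac{9 + l + l^{2}}{22 + l}$)
$\sqrt{a{\left(z{\left(2,-5 \right)} \right)} + \left(250 + 92\right)} = \sqrt{\frac{-79 + \left(1 - - \frac{5}{2}\right)^{2} - 3 \left(1 - - \frac{5}{2}\right)}{22 + \left(1 - - \frac{5}{2}\right)} + \left(250 + 92\right)} = \sqrt{\frac{-79 + \left(1 + \frac{5}{2}\right)^{2} - 3 \left(1 + \frac{5}{2}\right)}{22 + \left(1 + \frac{5}{2}\right)} + 342} = \sqrt{\frac{-79 + \left(\frac{7}{2}\right)^{2} - \frac{21}{2}}{22 + \frac{7}{2}} + 342} = \sqrt{\frac{-79 + \frac{49}{4} - \frac{21}{2}}{\frac{51}{2}} + 342} = \sqrt{\frac{2}{51} \left(- \frac{309}{4}\right) + 342} = \sqrt{- \frac{103}{34} + 342} = \sqrt{\frac{11525}{34}} = \frac{5 \sqrt{15674}}{34}$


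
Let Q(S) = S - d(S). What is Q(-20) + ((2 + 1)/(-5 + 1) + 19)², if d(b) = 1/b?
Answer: 25049/80 ≈ 313.11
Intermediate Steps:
Q(S) = S - 1/S
Q(-20) + ((2 + 1)/(-5 + 1) + 19)² = (-20 - 1/(-20)) + ((2 + 1)/(-5 + 1) + 19)² = (-20 - 1*(-1/20)) + (3/(-4) + 19)² = (-20 + 1/20) + (3*(-¼) + 19)² = -399/20 + (-¾ + 19)² = -399/20 + (73/4)² = -399/20 + 5329/16 = 25049/80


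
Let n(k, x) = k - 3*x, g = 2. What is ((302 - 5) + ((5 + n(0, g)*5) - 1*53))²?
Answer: 47961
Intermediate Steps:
((302 - 5) + ((5 + n(0, g)*5) - 1*53))² = ((302 - 5) + ((5 + (0 - 3*2)*5) - 1*53))² = (297 + ((5 + (0 - 6)*5) - 53))² = (297 + ((5 - 6*5) - 53))² = (297 + ((5 - 30) - 53))² = (297 + (-25 - 53))² = (297 - 78)² = 219² = 47961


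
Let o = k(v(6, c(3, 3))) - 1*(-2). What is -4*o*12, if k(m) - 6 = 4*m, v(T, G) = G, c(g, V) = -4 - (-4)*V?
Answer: -1920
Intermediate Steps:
c(g, V) = -4 + 4*V
k(m) = 6 + 4*m
o = 40 (o = (6 + 4*(-4 + 4*3)) - 1*(-2) = (6 + 4*(-4 + 12)) + 2 = (6 + 4*8) + 2 = (6 + 32) + 2 = 38 + 2 = 40)
-4*o*12 = -4*40*12 = -160*12 = -1920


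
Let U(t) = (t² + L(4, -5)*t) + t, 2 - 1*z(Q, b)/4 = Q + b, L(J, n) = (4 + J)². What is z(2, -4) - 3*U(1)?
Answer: -182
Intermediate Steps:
z(Q, b) = 8 - 4*Q - 4*b (z(Q, b) = 8 - 4*(Q + b) = 8 + (-4*Q - 4*b) = 8 - 4*Q - 4*b)
U(t) = t² + 65*t (U(t) = (t² + (4 + 4)²*t) + t = (t² + 8²*t) + t = (t² + 64*t) + t = t² + 65*t)
z(2, -4) - 3*U(1) = (8 - 4*2 - 4*(-4)) - 3*(65 + 1) = (8 - 8 + 16) - 3*66 = 16 - 3*66 = 16 - 198 = -182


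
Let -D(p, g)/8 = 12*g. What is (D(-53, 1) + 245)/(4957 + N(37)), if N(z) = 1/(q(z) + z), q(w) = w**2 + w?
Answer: 215007/7152952 ≈ 0.030059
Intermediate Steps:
D(p, g) = -96*g
q(w) = w + w**2
N(z) = 1/(z + z*(1 + z)) (N(z) = 1/(z*(1 + z) + z) = 1/(z + z*(1 + z)))
(D(-53, 1) + 245)/(4957 + N(37)) = (-96*1 + 245)/(4957 + 1/(37*(2 + 37))) = (-96 + 245)/(4957 + (1/37)/39) = 149/(4957 + (1/37)*(1/39)) = 149/(4957 + 1/1443) = 149/(7152952/1443) = 149*(1443/7152952) = 215007/7152952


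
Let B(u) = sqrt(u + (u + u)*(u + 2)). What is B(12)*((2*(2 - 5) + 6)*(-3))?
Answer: 0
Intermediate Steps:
B(u) = sqrt(u + 2*u*(2 + u)) (B(u) = sqrt(u + (2*u)*(2 + u)) = sqrt(u + 2*u*(2 + u)))
B(12)*((2*(2 - 5) + 6)*(-3)) = sqrt(12*(5 + 2*12))*((2*(2 - 5) + 6)*(-3)) = sqrt(12*(5 + 24))*((2*(-3) + 6)*(-3)) = sqrt(12*29)*((-6 + 6)*(-3)) = sqrt(348)*(0*(-3)) = (2*sqrt(87))*0 = 0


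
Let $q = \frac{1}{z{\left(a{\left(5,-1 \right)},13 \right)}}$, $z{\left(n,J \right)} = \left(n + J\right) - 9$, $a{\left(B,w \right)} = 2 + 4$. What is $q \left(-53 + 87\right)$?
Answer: $\frac{17}{5} \approx 3.4$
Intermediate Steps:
$a{\left(B,w \right)} = 6$
$z{\left(n,J \right)} = -9 + J + n$ ($z{\left(n,J \right)} = \left(J + n\right) - 9 = -9 + J + n$)
$q = \frac{1}{10}$ ($q = \frac{1}{-9 + 13 + 6} = \frac{1}{10} \approx 0.1$)
$q \left(-53 + 87\right) = \frac{-53 + 87}{10} = \frac{1}{10} \cdot 34 = \frac{17}{5}$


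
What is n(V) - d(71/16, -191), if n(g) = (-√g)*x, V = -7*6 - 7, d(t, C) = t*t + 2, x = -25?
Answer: -5553/256 + 175*I ≈ -21.691 + 175.0*I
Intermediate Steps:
d(t, C) = 2 + t² (d(t, C) = t² + 2 = 2 + t²)
V = -49 (V = -42 - 7 = -49)
n(g) = 25*√g (n(g) = -√g*(-25) = 25*√g)
n(V) - d(71/16, -191) = 25*√(-49) - (2 + (71/16)²) = 25*(7*I) - (2 + (71*(1/16))²) = 175*I - (2 + (71/16)²) = 175*I - (2 + 5041/256) = 175*I - 1*5553/256 = 175*I - 5553/256 = -5553/256 + 175*I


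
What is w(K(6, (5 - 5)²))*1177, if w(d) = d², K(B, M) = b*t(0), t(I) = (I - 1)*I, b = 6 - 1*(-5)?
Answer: 0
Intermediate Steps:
b = 11 (b = 6 + 5 = 11)
t(I) = I*(-1 + I) (t(I) = (-1 + I)*I = I*(-1 + I))
K(B, M) = 0 (K(B, M) = 11*(0*(-1 + 0)) = 11*(0*(-1)) = 11*0 = 0)
w(K(6, (5 - 5)²))*1177 = 0²*1177 = 0*1177 = 0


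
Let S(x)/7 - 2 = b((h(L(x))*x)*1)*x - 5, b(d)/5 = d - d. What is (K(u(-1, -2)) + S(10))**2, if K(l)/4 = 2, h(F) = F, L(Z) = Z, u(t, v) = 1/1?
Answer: 169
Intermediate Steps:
u(t, v) = 1
K(l) = 8 (K(l) = 4*2 = 8)
b(d) = 0 (b(d) = 5*(d - d) = 5*0 = 0)
S(x) = -21 (S(x) = 14 + 7*(0*x - 5) = 14 + 7*(0 - 5) = 14 + 7*(-5) = 14 - 35 = -21)
(K(u(-1, -2)) + S(10))**2 = (8 - 21)**2 = (-13)**2 = 169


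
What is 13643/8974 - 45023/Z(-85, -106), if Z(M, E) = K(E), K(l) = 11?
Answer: -5245277/1282 ≈ -4091.5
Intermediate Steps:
Z(M, E) = 11
13643/8974 - 45023/Z(-85, -106) = 13643/8974 - 45023/11 = 13643*(1/8974) - 45023*1/11 = 1949/1282 - 4093 = -5245277/1282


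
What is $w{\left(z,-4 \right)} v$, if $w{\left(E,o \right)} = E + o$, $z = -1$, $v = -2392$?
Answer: $11960$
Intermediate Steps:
$w{\left(z,-4 \right)} v = \left(-1 - 4\right) \left(-2392\right) = \left(-5\right) \left(-2392\right) = 11960$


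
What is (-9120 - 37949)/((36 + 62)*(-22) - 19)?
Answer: 47069/2175 ≈ 21.641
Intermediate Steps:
(-9120 - 37949)/((36 + 62)*(-22) - 19) = -47069/(98*(-22) - 19) = -47069/(-2156 - 19) = -47069/(-2175) = -47069*(-1/2175) = 47069/2175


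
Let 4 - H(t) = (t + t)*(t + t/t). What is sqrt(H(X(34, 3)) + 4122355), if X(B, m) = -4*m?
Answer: sqrt(4122095) ≈ 2030.3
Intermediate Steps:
H(t) = 4 - 2*t*(1 + t) (H(t) = 4 - (t + t)*(t + t/t) = 4 - 2*t*(t + 1) = 4 - 2*t*(1 + t))
sqrt(H(X(34, 3)) + 4122355) = sqrt((4 - (-8)*3 - 2*(-4*3)**2) + 4122355) = sqrt((4 - 2*(-12) - 2*(-12)**2) + 4122355) = sqrt((4 + 24 - 2*144) + 4122355) = sqrt((4 + 24 - 288) + 4122355) = sqrt(-260 + 4122355) = sqrt(4122095)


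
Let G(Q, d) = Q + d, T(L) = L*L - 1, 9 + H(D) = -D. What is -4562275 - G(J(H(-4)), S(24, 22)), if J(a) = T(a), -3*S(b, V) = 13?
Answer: -13686884/3 ≈ -4.5623e+6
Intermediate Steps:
H(D) = -9 - D
S(b, V) = -13/3 (S(b, V) = -⅓*13 = -13/3)
T(L) = -1 + L² (T(L) = L² - 1 = -1 + L²)
J(a) = -1 + a²
-4562275 - G(J(H(-4)), S(24, 22)) = -4562275 - ((-1 + (-9 - 1*(-4))²) - 13/3) = -4562275 - ((-1 + (-9 + 4)²) - 13/3) = -4562275 - ((-1 + (-5)²) - 13/3) = -4562275 - ((-1 + 25) - 13/3) = -4562275 - (24 - 13/3) = -4562275 - 1*59/3 = -4562275 - 59/3 = -13686884/3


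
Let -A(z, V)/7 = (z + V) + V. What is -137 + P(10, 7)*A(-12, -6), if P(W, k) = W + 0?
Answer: 1543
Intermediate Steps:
P(W, k) = W
A(z, V) = -14*V - 7*z (A(z, V) = -7*((z + V) + V) = -7*((V + z) + V) = -7*(z + 2*V) = -14*V - 7*z)
-137 + P(10, 7)*A(-12, -6) = -137 + 10*(-14*(-6) - 7*(-12)) = -137 + 10*(84 + 84) = -137 + 10*168 = -137 + 1680 = 1543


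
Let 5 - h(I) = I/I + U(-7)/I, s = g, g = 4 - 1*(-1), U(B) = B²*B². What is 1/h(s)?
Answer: -5/2381 ≈ -0.0021000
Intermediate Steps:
U(B) = B⁴
g = 5 (g = 4 + 1 = 5)
s = 5
h(I) = 4 - 2401/I (h(I) = 5 - (I/I + (-7)⁴/I) = 5 - (1 + 2401/I) = 5 + (-1 - 2401/I) = 4 - 2401/I)
1/h(s) = 1/(4 - 2401/5) = 1/(-2381/5) = -5/2381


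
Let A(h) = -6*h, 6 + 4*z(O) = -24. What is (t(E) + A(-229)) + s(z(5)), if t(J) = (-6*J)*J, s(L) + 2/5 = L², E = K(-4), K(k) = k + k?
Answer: 20917/20 ≈ 1045.8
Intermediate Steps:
K(k) = 2*k
z(O) = -15/2 (z(O) = -3/2 + (¼)*(-24) = -3/2 - 6 = -15/2)
E = -8 (E = 2*(-4) = -8)
s(L) = -⅖ + L²
t(J) = -6*J²
(t(E) + A(-229)) + s(z(5)) = (-6*(-8)² - 6*(-229)) + (-⅖ + (-15/2)²) = (-6*64 + 1374) + (-⅖ + 225/4) = (-384 + 1374) + 1117/20 = 990 + 1117/20 = 20917/20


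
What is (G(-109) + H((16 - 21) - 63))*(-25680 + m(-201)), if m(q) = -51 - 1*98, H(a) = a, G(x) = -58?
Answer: 3254454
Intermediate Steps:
m(q) = -149 (m(q) = -51 - 98 = -149)
(G(-109) + H((16 - 21) - 63))*(-25680 + m(-201)) = (-58 + ((16 - 21) - 63))*(-25680 - 149) = (-58 + (-5 - 63))*(-25829) = (-58 - 68)*(-25829) = -126*(-25829) = 3254454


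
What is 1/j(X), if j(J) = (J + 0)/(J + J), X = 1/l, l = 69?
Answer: 2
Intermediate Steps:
X = 1/69 ≈ 0.014493
j(J) = ½ (j(J) = J/((2*J)) = J*(1/(2*J)) = ½)
1/j(X) = 1/(½) = 2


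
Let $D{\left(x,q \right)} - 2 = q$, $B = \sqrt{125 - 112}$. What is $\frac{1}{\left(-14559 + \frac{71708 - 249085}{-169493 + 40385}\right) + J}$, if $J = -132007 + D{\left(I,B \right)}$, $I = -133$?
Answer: $- \frac{2443034192028780}{358057506703929392593} - \frac{16668875664 \sqrt{13}}{358057506703929392593} \approx -6.8232 \cdot 10^{-6}$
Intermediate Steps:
$B = \sqrt{13} \approx 3.6056$
$D{\left(x,q \right)} = 2 + q$
$J = -132005 + \sqrt{13}$ ($J = -132007 + \left(2 + \sqrt{13}\right) = -132005 + \sqrt{13} \approx -1.32 \cdot 10^{5}$)
$\frac{1}{\left(-14559 + \frac{71708 - 249085}{-169493 + 40385}\right) + J} = \frac{1}{\left(-14559 + \frac{71708 - 249085}{-169493 + 40385}\right) - \left(132005 - \sqrt{13}\right)} = \frac{1}{\left(-14559 - \frac{177377}{-129108}\right) - \left(132005 - \sqrt{13}\right)} = \frac{1}{\left(-14559 - - \frac{177377}{129108}\right) - \left(132005 - \sqrt{13}\right)} = \frac{1}{\left(-14559 + \frac{177377}{129108}\right) - \left(132005 - \sqrt{13}\right)} = \frac{1}{- \frac{1879505995}{129108} - \left(132005 - \sqrt{13}\right)} = \frac{1}{- \frac{18922407535}{129108} + \sqrt{13}}$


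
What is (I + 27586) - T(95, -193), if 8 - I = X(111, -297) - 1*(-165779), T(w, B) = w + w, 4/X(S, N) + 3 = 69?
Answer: -4566377/33 ≈ -1.3838e+5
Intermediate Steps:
X(S, N) = 2/33 (X(S, N) = 4/(-3 + 69) = 4/66 = 4*(1/66) = 2/33)
T(w, B) = 2*w
I = -5470445/33 (I = 8 - (2/33 - 1*(-165779)) = 8 - (2/33 + 165779) = 8 - 1*5470709/33 = 8 - 5470709/33 = -5470445/33 ≈ -1.6577e+5)
(I + 27586) - T(95, -193) = (-5470445/33 + 27586) - 2*95 = -4560107/33 - 1*190 = -4560107/33 - 190 = -4566377/33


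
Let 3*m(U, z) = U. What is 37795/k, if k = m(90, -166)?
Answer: 7559/6 ≈ 1259.8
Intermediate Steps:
m(U, z) = U/3
k = 30 (k = (1/3)*90 = 30)
37795/k = 37795/30 = 37795*(1/30) = 7559/6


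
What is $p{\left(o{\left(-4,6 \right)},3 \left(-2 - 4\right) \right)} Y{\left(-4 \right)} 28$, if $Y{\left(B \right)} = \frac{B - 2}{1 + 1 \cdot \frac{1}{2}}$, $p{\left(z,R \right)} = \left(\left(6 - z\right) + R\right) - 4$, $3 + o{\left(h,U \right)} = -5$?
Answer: $896$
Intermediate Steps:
$o{\left(h,U \right)} = -8$ ($o{\left(h,U \right)} = -3 - 5 = -8$)
$p{\left(z,R \right)} = 2 + R - z$ ($p{\left(z,R \right)} = \left(6 + R - z\right) - 4 = 2 + R - z$)
$Y{\left(B \right)} = - \frac{4}{3} + \frac{2 B}{3}$ ($Y{\left(B \right)} = \frac{-2 + B}{1 + 1 \cdot \frac{1}{2}} = \frac{-2 + B}{1 + \frac{1}{2}} = \frac{-2 + B}{\frac{3}{2}} = \left(-2 + B\right) \frac{2}{3} = - \frac{4}{3} + \frac{2 B}{3}$)
$p{\left(o{\left(-4,6 \right)},3 \left(-2 - 4\right) \right)} Y{\left(-4 \right)} 28 = \left(2 + 3 \left(-2 - 4\right) - -8\right) \left(- \frac{4}{3} + \frac{2}{3} \left(-4\right)\right) 28 = \left(2 + 3 \left(-6\right) + 8\right) \left(- \frac{4}{3} - \frac{8}{3}\right) 28 = \left(2 - 18 + 8\right) \left(-4\right) 28 = \left(-8\right) \left(-4\right) 28 = 32 \cdot 28 = 896$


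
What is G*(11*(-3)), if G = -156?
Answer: 5148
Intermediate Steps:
G*(11*(-3)) = -1716*(-3) = -156*(-33) = 5148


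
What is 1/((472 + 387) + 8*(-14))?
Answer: 1/747 ≈ 0.0013387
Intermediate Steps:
1/((472 + 387) + 8*(-14)) = 1/(859 - 112) = 1/747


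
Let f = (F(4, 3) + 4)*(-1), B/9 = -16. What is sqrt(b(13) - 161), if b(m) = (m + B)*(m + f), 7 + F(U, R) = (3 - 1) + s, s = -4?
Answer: I*sqrt(2519) ≈ 50.19*I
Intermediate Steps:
F(U, R) = -9 (F(U, R) = -7 + ((3 - 1) - 4) = -7 + (2 - 4) = -7 - 2 = -9)
B = -144 (B = 9*(-16) = -144)
f = 5 (f = (-9 + 4)*(-1) = -5*(-1) = 5)
b(m) = (-144 + m)*(5 + m) (b(m) = (m - 144)*(m + 5) = (-144 + m)*(5 + m))
sqrt(b(13) - 161) = sqrt((-720 + 13**2 - 139*13) - 161) = sqrt((-720 + 169 - 1807) - 161) = sqrt(-2358 - 161) = sqrt(-2519) = I*sqrt(2519)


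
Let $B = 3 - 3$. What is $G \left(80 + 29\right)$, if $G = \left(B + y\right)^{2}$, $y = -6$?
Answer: $3924$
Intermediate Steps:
$B = 0$
$G = 36$ ($G = \left(0 - 6\right)^{2} = \left(-6\right)^{2} = 36$)
$G \left(80 + 29\right) = 36 \left(80 + 29\right) = 36 \cdot 109 = 3924$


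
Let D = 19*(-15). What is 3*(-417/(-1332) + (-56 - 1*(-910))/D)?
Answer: -113187/14060 ≈ -8.0503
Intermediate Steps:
D = -285
3*(-417/(-1332) + (-56 - 1*(-910))/D) = 3*(-417/(-1332) + (-56 - 1*(-910))/(-285)) = 3*(-417*(-1/1332) + (-56 + 910)*(-1/285)) = 3*(139/444 + 854*(-1/285)) = 3*(139/444 - 854/285) = 3*(-37729/14060) = -113187/14060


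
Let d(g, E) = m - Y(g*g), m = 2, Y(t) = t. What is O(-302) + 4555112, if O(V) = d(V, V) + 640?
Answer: 4464550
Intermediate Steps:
d(g, E) = 2 - g² (d(g, E) = 2 - g*g = 2 - g²)
O(V) = 642 - V² (O(V) = (2 - V²) + 640 = 642 - V²)
O(-302) + 4555112 = (642 - 1*(-302)²) + 4555112 = (642 - 1*91204) + 4555112 = (642 - 91204) + 4555112 = -90562 + 4555112 = 4464550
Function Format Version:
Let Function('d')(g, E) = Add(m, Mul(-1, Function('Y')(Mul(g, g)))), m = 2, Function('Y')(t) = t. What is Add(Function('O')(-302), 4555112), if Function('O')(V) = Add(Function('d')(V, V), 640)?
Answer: 4464550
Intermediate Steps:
Function('d')(g, E) = Add(2, Mul(-1, Pow(g, 2))) (Function('d')(g, E) = Add(2, Mul(-1, Mul(g, g))) = Add(2, Mul(-1, Pow(g, 2))))
Function('O')(V) = Add(642, Mul(-1, Pow(V, 2))) (Function('O')(V) = Add(Add(2, Mul(-1, Pow(V, 2))), 640) = Add(642, Mul(-1, Pow(V, 2))))
Add(Function('O')(-302), 4555112) = Add(Add(642, Mul(-1, Pow(-302, 2))), 4555112) = Add(Add(642, Mul(-1, 91204)), 4555112) = Add(Add(642, -91204), 4555112) = Add(-90562, 4555112) = 4464550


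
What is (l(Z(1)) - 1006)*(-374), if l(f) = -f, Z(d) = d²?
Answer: 376618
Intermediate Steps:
(l(Z(1)) - 1006)*(-374) = (-1*1² - 1006)*(-374) = (-1*1 - 1006)*(-374) = (-1 - 1006)*(-374) = -1007*(-374) = 376618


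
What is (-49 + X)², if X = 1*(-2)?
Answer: 2601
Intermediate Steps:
X = -2
(-49 + X)² = (-49 - 2)² = (-51)² = 2601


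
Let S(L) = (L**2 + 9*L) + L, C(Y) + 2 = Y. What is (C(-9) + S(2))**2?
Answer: 169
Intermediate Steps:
C(Y) = -2 + Y
S(L) = L**2 + 10*L
(C(-9) + S(2))**2 = ((-2 - 9) + 2*(10 + 2))**2 = (-11 + 2*12)**2 = (-11 + 24)**2 = 13**2 = 169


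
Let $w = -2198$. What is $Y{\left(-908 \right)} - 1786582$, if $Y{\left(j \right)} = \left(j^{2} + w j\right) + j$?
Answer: $1032758$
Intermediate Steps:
$Y{\left(j \right)} = j^{2} - 2197 j$ ($Y{\left(j \right)} = \left(j^{2} - 2198 j\right) + j = j^{2} - 2197 j$)
$Y{\left(-908 \right)} - 1786582 = - 908 \left(-2197 - 908\right) - 1786582 = \left(-908\right) \left(-3105\right) - 1786582 = 2819340 - 1786582 = 1032758$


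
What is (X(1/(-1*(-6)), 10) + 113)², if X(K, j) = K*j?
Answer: 118336/9 ≈ 13148.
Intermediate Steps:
(X(1/(-1*(-6)), 10) + 113)² = (10/(-1*(-6)) + 113)² = (10/6 + 113)² = ((⅙)*10 + 113)² = (5/3 + 113)² = (344/3)² = 118336/9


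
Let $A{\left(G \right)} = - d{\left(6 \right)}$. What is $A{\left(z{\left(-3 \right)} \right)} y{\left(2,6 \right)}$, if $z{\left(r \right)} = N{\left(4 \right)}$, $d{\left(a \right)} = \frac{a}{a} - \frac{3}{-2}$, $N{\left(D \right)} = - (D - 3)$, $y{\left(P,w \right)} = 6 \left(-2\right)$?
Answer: $30$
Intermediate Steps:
$y{\left(P,w \right)} = -12$
$N{\left(D \right)} = 3 - D$ ($N{\left(D \right)} = - (-3 + D) = 3 - D$)
$d{\left(a \right)} = \frac{5}{2}$ ($d{\left(a \right)} = 1 - - \frac{3}{2} = 1 + \frac{3}{2} = \frac{5}{2}$)
$z{\left(r \right)} = -1$ ($z{\left(r \right)} = 3 - 4 = -1$)
$A{\left(G \right)} = - \frac{5}{2}$ ($A{\left(G \right)} = \left(-1\right) \frac{5}{2} = - \frac{5}{2}$)
$A{\left(z{\left(-3 \right)} \right)} y{\left(2,6 \right)} = \left(- \frac{5}{2}\right) \left(-12\right) = 30$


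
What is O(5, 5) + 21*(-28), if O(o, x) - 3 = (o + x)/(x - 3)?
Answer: -580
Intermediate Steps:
O(o, x) = 3 + (o + x)/(-3 + x) (O(o, x) = 3 + (o + x)/(x - 3) = 3 + (o + x)/(-3 + x))
O(5, 5) + 21*(-28) = (-9 + 5 + 4*5)/(-3 + 5) + 21*(-28) = (-9 + 5 + 20)/2 - 588 = (½)*16 - 588 = 8 - 588 = -580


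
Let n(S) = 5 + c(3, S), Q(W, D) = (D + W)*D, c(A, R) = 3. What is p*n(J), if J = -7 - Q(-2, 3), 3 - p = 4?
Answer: -8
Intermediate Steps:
p = -1 (p = 3 - 1*4 = 3 - 4 = -1)
Q(W, D) = D*(D + W)
J = -10 (J = -7 - 3*(3 - 2) = -7 - 3 = -10)
n(S) = 8 (n(S) = 5 + 3 = 8)
p*n(J) = -1*8 = -8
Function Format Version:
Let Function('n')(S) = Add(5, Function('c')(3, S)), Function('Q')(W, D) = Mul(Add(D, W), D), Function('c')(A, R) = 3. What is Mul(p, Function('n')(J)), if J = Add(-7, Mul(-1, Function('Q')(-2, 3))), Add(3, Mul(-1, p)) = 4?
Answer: -8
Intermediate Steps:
p = -1 (p = Add(3, Mul(-1, 4)) = Add(3, -4) = -1)
Function('Q')(W, D) = Mul(D, Add(D, W))
J = -10 (J = Add(-7, Mul(-1, Mul(3, Add(3, -2)))) = Add(-7, Mul(-1, Mul(3, 1))) = Add(-7, Mul(-1, 3)) = Add(-7, -3) = -10)
Function('n')(S) = 8 (Function('n')(S) = Add(5, 3) = 8)
Mul(p, Function('n')(J)) = Mul(-1, 8) = -8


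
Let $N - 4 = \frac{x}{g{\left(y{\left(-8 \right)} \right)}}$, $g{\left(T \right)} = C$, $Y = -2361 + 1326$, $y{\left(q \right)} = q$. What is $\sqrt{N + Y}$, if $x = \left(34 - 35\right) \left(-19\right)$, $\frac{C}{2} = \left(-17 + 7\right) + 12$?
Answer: $\frac{i \sqrt{4105}}{2} \approx 32.035 i$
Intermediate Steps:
$C = 4$ ($C = 2 \left(\left(-17 + 7\right) + 12\right) = 2 \left(-10 + 12\right) = 2 \cdot 2 = 4$)
$Y = -1035$
$g{\left(T \right)} = 4$
$x = 19$ ($x = \left(-1\right) \left(-19\right) = 19$)
$N = \frac{35}{4}$ ($N = 4 + \frac{19}{4} = \frac{35}{4} \approx 8.75$)
$\sqrt{N + Y} = \sqrt{\frac{35}{4} - 1035} = \sqrt{- \frac{4105}{4}} = \frac{i \sqrt{4105}}{2}$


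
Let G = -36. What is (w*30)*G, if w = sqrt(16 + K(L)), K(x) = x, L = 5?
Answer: -1080*sqrt(21) ≈ -4949.2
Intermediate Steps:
w = sqrt(21) (w = sqrt(16 + 5) = sqrt(21) ≈ 4.5826)
(w*30)*G = (sqrt(21)*30)*(-36) = (30*sqrt(21))*(-36) = -1080*sqrt(21)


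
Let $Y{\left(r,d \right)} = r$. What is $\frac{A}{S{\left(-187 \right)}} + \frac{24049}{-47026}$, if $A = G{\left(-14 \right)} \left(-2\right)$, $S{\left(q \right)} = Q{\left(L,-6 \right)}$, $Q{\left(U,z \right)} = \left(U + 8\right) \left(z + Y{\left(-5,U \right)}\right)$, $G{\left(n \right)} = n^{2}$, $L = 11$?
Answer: $\frac{13407951}{9828434} \approx 1.3642$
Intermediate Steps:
$Q{\left(U,z \right)} = \left(-5 + z\right) \left(8 + U\right)$ ($Q{\left(U,z \right)} = \left(U + 8\right) \left(z - 5\right) = \left(8 + U\right) \left(-5 + z\right) = \left(-5 + z\right) \left(8 + U\right)$)
$S{\left(q \right)} = -209$ ($S{\left(q \right)} = -40 - 55 + 8 \left(-6\right) + 11 \left(-6\right) = -40 - 55 - 48 - 66 = -209$)
$A = -392$ ($A = \left(-14\right)^{2} \left(-2\right) = 196 \left(-2\right) = -392$)
$\frac{A}{S{\left(-187 \right)}} + \frac{24049}{-47026} = - \frac{392}{-209} + \frac{24049}{-47026} = \left(-392\right) \left(- \frac{1}{209}\right) + 24049 \left(- \frac{1}{47026}\right) = \frac{392}{209} - \frac{24049}{47026} = \frac{13407951}{9828434}$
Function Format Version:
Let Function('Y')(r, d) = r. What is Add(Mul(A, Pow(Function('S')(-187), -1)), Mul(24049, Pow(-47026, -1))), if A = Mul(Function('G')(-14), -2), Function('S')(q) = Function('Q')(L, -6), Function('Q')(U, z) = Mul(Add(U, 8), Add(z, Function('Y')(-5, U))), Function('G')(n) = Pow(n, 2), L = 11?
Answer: Rational(13407951, 9828434) ≈ 1.3642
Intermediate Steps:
Function('Q')(U, z) = Mul(Add(-5, z), Add(8, U)) (Function('Q')(U, z) = Mul(Add(U, 8), Add(z, -5)) = Mul(Add(8, U), Add(-5, z)) = Mul(Add(-5, z), Add(8, U)))
Function('S')(q) = -209 (Function('S')(q) = Add(-40, Mul(-5, 11), Mul(8, -6), Mul(11, -6)) = Add(-40, -55, -48, -66) = -209)
A = -392 (A = Mul(Pow(-14, 2), -2) = Mul(196, -2) = -392)
Add(Mul(A, Pow(Function('S')(-187), -1)), Mul(24049, Pow(-47026, -1))) = Add(Mul(-392, Pow(-209, -1)), Mul(24049, Pow(-47026, -1))) = Add(Mul(-392, Rational(-1, 209)), Mul(24049, Rational(-1, 47026))) = Add(Rational(392, 209), Rational(-24049, 47026)) = Rational(13407951, 9828434)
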